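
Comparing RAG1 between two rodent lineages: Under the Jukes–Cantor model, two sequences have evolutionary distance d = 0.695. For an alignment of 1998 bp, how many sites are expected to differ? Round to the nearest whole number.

905

Invert JC69: p = (3/4)(1 − e^(−4d/3)) = 0.75 × (1 − e^(-0.926667)) = 0.75 × (1 − 0.395871) = 0.453097.
Expected differing sites = pL ≈ 0.453097 × 1998 = 905.287806 ≈ 905.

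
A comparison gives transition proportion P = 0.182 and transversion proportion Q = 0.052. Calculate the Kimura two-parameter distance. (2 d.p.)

0.30

Under the Kimura two-parameter model, d = −½ ln(1 − 2P − Q) − ¼ ln(1 − 2Q).
1 − 2P − Q = 0.584, giving −½ ln(0.584) = 0.268927.
1 − 2Q = 0.896, giving −¼ ln(0.896) = 0.027454.
d = 0.268927 + 0.027454 = 0.296381.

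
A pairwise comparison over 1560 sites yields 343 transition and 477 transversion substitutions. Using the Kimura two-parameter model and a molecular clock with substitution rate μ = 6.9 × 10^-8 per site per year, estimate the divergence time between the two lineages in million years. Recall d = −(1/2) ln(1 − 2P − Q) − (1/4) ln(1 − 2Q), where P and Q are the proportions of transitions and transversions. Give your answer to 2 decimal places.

P = 343/1560 ≈ 0.219872 and Q = 477/1560 ≈ 0.305769.
Under the Kimura two-parameter model, d = −½ ln(1 − 2P − Q) − ¼ ln(1 − 2Q).
1 − 2P − Q = 0.254487, giving −½ ln(0.254487) = 0.684253.
1 − 2Q = 0.388462, giving −¼ ln(0.388462) = 0.236390.
d = 0.684253 + 0.236390 = 0.920643.
Under a molecular clock d = 2μt, so t = d/(2μ) = 0.920643 / (2 × 6.9 × 10^-8) = 6.67 million years.

6.67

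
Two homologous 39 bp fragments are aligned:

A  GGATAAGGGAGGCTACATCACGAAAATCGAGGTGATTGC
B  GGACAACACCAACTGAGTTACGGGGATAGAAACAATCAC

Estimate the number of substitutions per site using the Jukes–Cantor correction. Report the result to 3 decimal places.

The sequences differ at 21 of 39 sites, so p = 21/39 ≈ 0.538462.
d = −(3/4) ln(1 − 4p/3) = −0.75 ln(1 − 0.717949) = −0.75 ln(0.282051)
  = −0.75 × (-1.265667) = 0.949250 substitutions/site.

0.949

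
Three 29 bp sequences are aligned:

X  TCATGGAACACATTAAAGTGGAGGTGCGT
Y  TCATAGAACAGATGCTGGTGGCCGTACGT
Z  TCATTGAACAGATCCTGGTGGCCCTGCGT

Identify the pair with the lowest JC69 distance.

X–Y: 9/29 differ, p = 0.310, d = 0.401.
X–Z: 9/29 differ, p = 0.310, d = 0.401.
Y–Z: 4/29 differ, p = 0.138, d = 0.152.
The smallest distance is between Y and Z.

Y and Z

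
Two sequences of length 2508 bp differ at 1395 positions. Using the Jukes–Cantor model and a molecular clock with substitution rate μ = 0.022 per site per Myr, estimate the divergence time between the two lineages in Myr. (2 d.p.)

p = 1395/2508 ≈ 0.55622.
d = −(3/4) ln(1 − 4p/3) = −0.75 ln(1 − 0.741627) = −0.75 ln(0.258373)
  = −0.75 × (-1.353351) = 1.015013 substitutions/site.
Under a molecular clock d = 2μt, so t = d/(2μ) = 1.015013 / (2 × 0.022) = 23.07 Myr.

23.07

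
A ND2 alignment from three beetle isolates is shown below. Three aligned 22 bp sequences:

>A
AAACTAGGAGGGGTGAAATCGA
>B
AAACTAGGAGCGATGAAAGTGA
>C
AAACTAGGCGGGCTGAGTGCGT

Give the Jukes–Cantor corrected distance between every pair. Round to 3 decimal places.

A–B: 4/22 sites differ → p ≈ 0.181818, d = −0.75 ln(1 − 0.242424) = 0.208224 ≈ 0.208.
A–C: 6/22 sites differ → p ≈ 0.272727, d = −0.75 ln(1 − 0.363636) = 0.338988 ≈ 0.339.
B–C: 7/22 sites differ → p ≈ 0.318182, d = −0.75 ln(1 − 0.424243) = 0.414052 ≈ 0.414.

d(A,B) = 0.208, d(A,C) = 0.339, d(B,C) = 0.414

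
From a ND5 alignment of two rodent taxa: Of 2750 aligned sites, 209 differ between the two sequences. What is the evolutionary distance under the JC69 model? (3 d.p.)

p = 209/2750 = 0.076.
d = −(3/4) ln(1 − 4p/3) = −0.75 ln(1 − 0.101333) = −0.75 ln(0.898667)
  = −0.75 × (-0.106843) = 0.080132 substitutions/site.

0.080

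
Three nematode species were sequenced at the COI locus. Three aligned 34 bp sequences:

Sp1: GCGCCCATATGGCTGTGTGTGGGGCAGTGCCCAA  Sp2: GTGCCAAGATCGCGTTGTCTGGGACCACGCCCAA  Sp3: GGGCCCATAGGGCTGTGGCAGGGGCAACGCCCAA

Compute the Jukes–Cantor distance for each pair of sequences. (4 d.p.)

d(Sp1,Sp2) = 0.4234, d(Sp1,Sp3) = 0.2407, d(Sp2,Sp3) = 0.4234

Sp1–Sp2: 11/34 sites differ → p ≈ 0.323529, d = −0.75 ln(1 − 0.431372) = 0.423397 ≈ 0.4234.
Sp1–Sp3: 7/34 sites differ → p ≈ 0.205882, d = −0.75 ln(1 − 0.274509) = 0.240680 ≈ 0.2407.
Sp2–Sp3: 11/34 sites differ → p ≈ 0.323529, d = −0.75 ln(1 − 0.431372) = 0.423397 ≈ 0.4234.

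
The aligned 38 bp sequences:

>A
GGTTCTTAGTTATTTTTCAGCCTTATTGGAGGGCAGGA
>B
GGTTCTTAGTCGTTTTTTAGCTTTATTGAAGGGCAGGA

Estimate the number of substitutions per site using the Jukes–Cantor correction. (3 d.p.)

The sequences differ at 5 of 38 sites (11, 12, 18, 22, 29), so p = 5/38 ≈ 0.131579.
d = −(3/4) ln(1 − 4p/3) = −0.75 ln(1 − 0.175439) = −0.75 ln(0.824561)
  = −0.75 × (-0.192904) = 0.144678 substitutions/site.

0.145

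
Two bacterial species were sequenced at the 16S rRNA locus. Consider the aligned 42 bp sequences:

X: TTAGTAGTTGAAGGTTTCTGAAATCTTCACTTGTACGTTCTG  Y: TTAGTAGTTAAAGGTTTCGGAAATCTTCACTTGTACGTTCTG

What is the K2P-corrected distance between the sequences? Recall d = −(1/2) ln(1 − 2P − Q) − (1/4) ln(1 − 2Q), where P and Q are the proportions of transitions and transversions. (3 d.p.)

Of 42 sites, 1 differences are transitions and 1 are transversions, so P = 1/42 ≈ 0.02381 and Q = 1/42 ≈ 0.02381.
Under the Kimura two-parameter model, d = −½ ln(1 − 2P − Q) − ¼ ln(1 − 2Q).
1 − 2P − Q = 0.92857, giving −½ ln(0.92857) = 0.037055.
1 − 2Q = 0.95238, giving −¼ ln(0.95238) = 0.012198.
d = 0.037055 + 0.012198 = 0.049253.

0.049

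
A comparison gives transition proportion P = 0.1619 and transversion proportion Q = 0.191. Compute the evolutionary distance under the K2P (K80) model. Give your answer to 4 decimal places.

0.4819

Under the Kimura two-parameter model, d = −½ ln(1 − 2P − Q) − ¼ ln(1 − 2Q).
1 − 2P − Q = 0.4852, giving −½ ln(0.4852) = 0.361597.
1 − 2Q = 0.618, giving −¼ ln(0.618) = 0.120317.
d = 0.361597 + 0.120317 = 0.481914.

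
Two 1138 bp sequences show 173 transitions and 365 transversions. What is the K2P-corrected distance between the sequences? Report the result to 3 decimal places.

P = 173/1138 ≈ 0.152021 and Q = 365/1138 ≈ 0.320738.
Under the Kimura two-parameter model, d = −½ ln(1 − 2P − Q) − ¼ ln(1 − 2Q).
1 − 2P − Q = 0.37522, giving −½ ln(0.37522) = 0.490121.
1 − 2Q = 0.358524, giving −¼ ln(0.358524) = 0.256440.
d = 0.490121 + 0.256440 = 0.746561.

0.747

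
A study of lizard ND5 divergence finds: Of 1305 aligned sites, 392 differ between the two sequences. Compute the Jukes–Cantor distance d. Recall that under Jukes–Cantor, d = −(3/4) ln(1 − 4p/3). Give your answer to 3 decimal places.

0.384

p = 392/1305 ≈ 0.300383.
d = −(3/4) ln(1 − 4p/3) = −0.75 ln(1 − 0.400511) = −0.75 ln(0.599489)
  = −0.75 × (-0.511678) = 0.383759 substitutions/site.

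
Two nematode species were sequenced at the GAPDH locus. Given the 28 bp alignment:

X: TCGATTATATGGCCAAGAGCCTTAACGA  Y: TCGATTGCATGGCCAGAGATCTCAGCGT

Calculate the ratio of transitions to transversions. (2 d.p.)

Transitions are A↔G and C↔T; transversions are all other mismatches.
Transitions: 9. Transversions: 1.
R = 9/1 = 9.00.

9.00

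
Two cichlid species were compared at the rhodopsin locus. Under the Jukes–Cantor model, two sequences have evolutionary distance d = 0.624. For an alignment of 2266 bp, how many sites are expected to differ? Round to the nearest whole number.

Invert JC69: p = (3/4)(1 − e^(−4d/3)) = 0.75 × (1 − e^(-0.832)) = 0.75 × (1 − 0.435178) = 0.423617.
Expected differing sites = pL ≈ 0.423617 × 2266 = 959.916122 ≈ 960.

960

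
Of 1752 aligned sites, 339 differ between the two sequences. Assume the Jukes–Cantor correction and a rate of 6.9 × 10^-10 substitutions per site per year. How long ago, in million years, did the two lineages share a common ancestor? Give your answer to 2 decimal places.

162.17

p = 339/1752 ≈ 0.193493.
d = −(3/4) ln(1 − 4p/3) = −0.75 ln(1 − 0.257991) = −0.75 ln(0.742009)
  = −0.75 × (-0.298394) = 0.223796 substitutions/site.
Under a molecular clock d = 2μt, so t = d/(2μ) = 0.223796 / (2 × 6.9 × 10^-10) = 162.17 million years.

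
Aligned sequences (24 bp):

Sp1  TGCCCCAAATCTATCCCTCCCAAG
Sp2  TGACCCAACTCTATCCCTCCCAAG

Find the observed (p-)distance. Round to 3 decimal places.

The sequences differ at 2 of 24 positions (sites 3, 9).
p = 2/24 = 0.083333… ≈ 0.083 (to 3 d.p.).

0.083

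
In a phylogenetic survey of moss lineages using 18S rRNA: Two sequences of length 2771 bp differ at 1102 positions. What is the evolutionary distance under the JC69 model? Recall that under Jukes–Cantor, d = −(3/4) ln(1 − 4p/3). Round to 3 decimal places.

p = 1102/2771 ≈ 0.39769.
d = −(3/4) ln(1 − 4p/3) = −0.75 ln(1 − 0.530253) = −0.75 ln(0.469747)
  = −0.75 × (-0.755561) = 0.566671 substitutions/site.

0.567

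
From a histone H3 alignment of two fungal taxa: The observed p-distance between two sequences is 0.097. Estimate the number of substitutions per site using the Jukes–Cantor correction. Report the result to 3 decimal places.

0.104

d = −(3/4) ln(1 − 4p/3) = −0.75 ln(1 − 0.129333) = −0.75 ln(0.870667)
  = −0.75 × (-0.138496) = 0.103872 substitutions/site.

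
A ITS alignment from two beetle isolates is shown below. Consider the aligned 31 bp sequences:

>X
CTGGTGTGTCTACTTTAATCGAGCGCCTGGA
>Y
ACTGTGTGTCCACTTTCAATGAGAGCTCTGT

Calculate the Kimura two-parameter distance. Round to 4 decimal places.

Of 31 sites, 5 differences are transitions and 7 are transversions, so P = 5/31 ≈ 0.16129 and Q = 7/31 ≈ 0.225806.
Under the Kimura two-parameter model, d = −½ ln(1 − 2P − Q) − ¼ ln(1 − 2Q).
1 − 2P − Q = 0.451614, giving −½ ln(0.451614) = 0.397464.
1 − 2Q = 0.548388, giving −¼ ln(0.548388) = 0.150193.
d = 0.397464 + 0.150193 = 0.547657.

0.5477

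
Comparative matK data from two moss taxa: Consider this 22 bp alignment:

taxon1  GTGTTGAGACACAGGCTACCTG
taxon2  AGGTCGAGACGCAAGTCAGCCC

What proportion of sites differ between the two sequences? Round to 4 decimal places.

The sequences differ at 10 of 22 positions (sites 1, 2, 5, 11, 14, 16, 17, 19, 21, 22).
p = 10/22 = 0.454545… ≈ 0.4545 (to 4 d.p.).

0.4545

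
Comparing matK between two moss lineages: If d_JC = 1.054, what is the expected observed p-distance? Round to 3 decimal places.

0.566

p = (3/4)(1 − e^(−4d/3)) = 0.75 × (1 − e^(-1.405333)) = 0.75 × (1 − 0.245285) = 0.566036.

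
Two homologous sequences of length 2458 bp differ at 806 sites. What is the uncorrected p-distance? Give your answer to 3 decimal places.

0.328

p = 806/2458 = 0.327908… ≈ 0.328 (to 3 d.p.).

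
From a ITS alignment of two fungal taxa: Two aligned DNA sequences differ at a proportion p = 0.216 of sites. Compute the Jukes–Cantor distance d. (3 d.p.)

d = −(3/4) ln(1 − 4p/3) = −0.75 ln(1 − 0.288) = −0.75 ln(0.712)
  = −0.75 × (-0.339677) = 0.254758 substitutions/site.

0.255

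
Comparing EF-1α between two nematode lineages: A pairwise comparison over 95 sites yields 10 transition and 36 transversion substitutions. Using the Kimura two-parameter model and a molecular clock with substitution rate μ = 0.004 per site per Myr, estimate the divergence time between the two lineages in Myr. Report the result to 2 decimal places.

P = 10/95 ≈ 0.105263 and Q = 36/95 ≈ 0.378947.
Under the Kimura two-parameter model, d = −½ ln(1 − 2P − Q) − ¼ ln(1 − 2Q).
1 − 2P − Q = 0.410527, giving −½ ln(0.410527) = 0.445157.
1 − 2Q = 0.242106, giving −¼ ln(0.242106) = 0.354595.
d = 0.445157 + 0.354595 = 0.799752.
Under a molecular clock d = 2μt, so t = d/(2μ) = 0.799752 / (2 × 0.004) = 99.97 Myr.

99.97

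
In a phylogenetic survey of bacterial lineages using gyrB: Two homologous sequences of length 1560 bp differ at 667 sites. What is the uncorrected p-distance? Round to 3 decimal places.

p = 667/1560 = 0.427564… ≈ 0.428 (to 3 d.p.).

0.428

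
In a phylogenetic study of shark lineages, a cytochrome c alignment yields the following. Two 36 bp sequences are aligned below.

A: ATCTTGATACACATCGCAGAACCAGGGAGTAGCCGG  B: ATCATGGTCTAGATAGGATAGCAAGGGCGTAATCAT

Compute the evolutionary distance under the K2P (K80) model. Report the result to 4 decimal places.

Of 36 sites, 6 differences are transitions and 9 are transversions, so P = 6/36 ≈ 0.166667 and Q = 9/36 = 0.25.
Under the Kimura two-parameter model, d = −½ ln(1 − 2P − Q) − ¼ ln(1 − 2Q).
1 − 2P − Q = 0.416666, giving −½ ln(0.416666) = 0.437735.
1 − 2Q = 0.5, giving −¼ ln(0.5) = 0.173287.
d = 0.437735 + 0.173287 = 0.611022.

0.6110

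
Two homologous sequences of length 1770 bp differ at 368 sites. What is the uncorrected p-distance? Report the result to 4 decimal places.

0.2079

p = 368/1770 = 0.207909… ≈ 0.2079 (to 4 d.p.).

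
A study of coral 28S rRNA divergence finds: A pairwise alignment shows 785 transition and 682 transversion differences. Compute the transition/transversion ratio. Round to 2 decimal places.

1.15

R = 785/682 = 1.151026… ≈ 1.15 (to 2 d.p.).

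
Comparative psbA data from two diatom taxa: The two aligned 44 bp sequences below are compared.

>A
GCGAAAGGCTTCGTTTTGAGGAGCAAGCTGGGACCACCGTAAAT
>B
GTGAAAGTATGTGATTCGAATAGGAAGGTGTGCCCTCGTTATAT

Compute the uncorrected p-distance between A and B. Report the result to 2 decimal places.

The sequences differ at 17 of 44 positions.
p = 17/44 = 0.386363… ≈ 0.39 (to 2 d.p.).

0.39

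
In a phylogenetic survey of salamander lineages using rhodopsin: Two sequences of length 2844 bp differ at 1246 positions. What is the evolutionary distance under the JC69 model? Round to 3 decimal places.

0.658

p = 1246/2844 ≈ 0.438115.
d = −(3/4) ln(1 − 4p/3) = −0.75 ln(1 − 0.584153) = −0.75 ln(0.415847)
  = −0.75 × (-0.877438) = 0.658079 substitutions/site.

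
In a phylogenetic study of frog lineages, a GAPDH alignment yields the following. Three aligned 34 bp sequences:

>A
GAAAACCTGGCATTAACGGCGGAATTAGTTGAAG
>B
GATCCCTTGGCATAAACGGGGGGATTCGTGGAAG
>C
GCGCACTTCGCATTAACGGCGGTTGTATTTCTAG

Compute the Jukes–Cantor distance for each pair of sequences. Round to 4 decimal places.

d(A,B) = 0.3265, d(A,C) = 0.4234, d(B,C) = 0.5972

A–B: 9/34 sites differ → p ≈ 0.264706, d = −0.75 ln(1 − 0.352941) = 0.326488 ≈ 0.3265.
A–C: 11/34 sites differ → p ≈ 0.323529, d = −0.75 ln(1 − 0.431372) = 0.423397 ≈ 0.4234.
B–C: 14/34 sites differ → p ≈ 0.411765, d = −0.75 ln(1 − 0.54902) = 0.597249 ≈ 0.5972.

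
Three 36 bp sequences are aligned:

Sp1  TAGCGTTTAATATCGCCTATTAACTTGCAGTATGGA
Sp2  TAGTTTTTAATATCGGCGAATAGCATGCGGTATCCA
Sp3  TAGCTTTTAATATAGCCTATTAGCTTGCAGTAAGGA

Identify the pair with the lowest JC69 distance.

Sp1 and Sp3

Sp1–Sp2: 10/36 differ, p = 0.278, d = 0.347.
Sp1–Sp3: 4/36 differ, p = 0.111, d = 0.120.
Sp2–Sp3: 10/36 differ, p = 0.278, d = 0.347.
The smallest distance is between Sp1 and Sp3.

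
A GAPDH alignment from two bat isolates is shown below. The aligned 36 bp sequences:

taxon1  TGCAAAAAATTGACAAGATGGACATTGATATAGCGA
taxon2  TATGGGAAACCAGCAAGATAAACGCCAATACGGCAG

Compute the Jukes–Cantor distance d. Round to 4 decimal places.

0.9123

The sequences differ at 19 of 36 sites, so p = 19/36 ≈ 0.527778.
d = −(3/4) ln(1 − 4p/3) = −0.75 ln(1 − 0.703704) = −0.75 ln(0.296296)
  = −0.75 × (-1.216396) = 0.912297 substitutions/site.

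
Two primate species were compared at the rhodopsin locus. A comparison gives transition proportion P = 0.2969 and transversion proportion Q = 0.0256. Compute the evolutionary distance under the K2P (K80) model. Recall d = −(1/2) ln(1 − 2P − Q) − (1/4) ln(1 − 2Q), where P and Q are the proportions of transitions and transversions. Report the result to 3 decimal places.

0.496

Under the Kimura two-parameter model, d = −½ ln(1 − 2P − Q) − ¼ ln(1 − 2Q).
1 − 2P − Q = 0.3806, giving −½ ln(0.3806) = 0.483003.
1 − 2Q = 0.9488, giving −¼ ln(0.9488) = 0.013139.
d = 0.483003 + 0.013139 = 0.496142.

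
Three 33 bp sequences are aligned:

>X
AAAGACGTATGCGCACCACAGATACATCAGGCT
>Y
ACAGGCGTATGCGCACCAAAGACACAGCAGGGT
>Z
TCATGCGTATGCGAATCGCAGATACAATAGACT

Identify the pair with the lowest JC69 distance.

X–Y: 6/33 differ, p = 0.182, d = 0.208.
X–Z: 10/33 differ, p = 0.303, d = 0.388.
Y–Z: 11/33 differ, p = 0.333, d = 0.441.
The smallest distance is between X and Y.

X and Y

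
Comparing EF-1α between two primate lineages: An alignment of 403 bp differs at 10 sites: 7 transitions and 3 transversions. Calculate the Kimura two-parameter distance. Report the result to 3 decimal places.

0.025

P = 7/403 ≈ 0.01737 and Q = 3/403 ≈ 0.007444.
Under the Kimura two-parameter model, d = −½ ln(1 − 2P − Q) − ¼ ln(1 − 2Q).
1 − 2P − Q = 0.957816, giving −½ ln(0.957816) = 0.021550.
1 − 2Q = 0.985112, giving −¼ ln(0.985112) = 0.003750.
d = 0.021550 + 0.003750 = 0.025300.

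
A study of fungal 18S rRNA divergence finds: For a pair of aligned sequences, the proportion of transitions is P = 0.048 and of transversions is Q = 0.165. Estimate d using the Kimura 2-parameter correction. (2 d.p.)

Under the Kimura two-parameter model, d = −½ ln(1 − 2P − Q) − ¼ ln(1 − 2Q).
1 − 2P − Q = 0.739, giving −½ ln(0.739) = 0.151229.
1 − 2Q = 0.67, giving −¼ ln(0.67) = 0.100119.
d = 0.151229 + 0.100119 = 0.251348.

0.25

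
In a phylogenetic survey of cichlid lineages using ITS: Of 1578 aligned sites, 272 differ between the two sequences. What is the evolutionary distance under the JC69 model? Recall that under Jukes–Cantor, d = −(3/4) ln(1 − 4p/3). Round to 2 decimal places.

p = 272/1578 ≈ 0.17237.
d = −(3/4) ln(1 − 4p/3) = −0.75 ln(1 − 0.229827) = −0.75 ln(0.770173)
  = −0.75 × (-0.261140) = 0.195855 substitutions/site.

0.20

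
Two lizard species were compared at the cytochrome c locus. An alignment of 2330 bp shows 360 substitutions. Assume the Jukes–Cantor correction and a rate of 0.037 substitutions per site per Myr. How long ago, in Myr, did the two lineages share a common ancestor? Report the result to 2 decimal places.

2.34

p = 360/2330 ≈ 0.154506.
d = −(3/4) ln(1 − 4p/3) = −0.75 ln(1 − 0.206008) = −0.75 ln(0.793992)
  = −0.75 × (-0.230682) = 0.173012 substitutions/site.
Under a molecular clock d = 2μt, so t = d/(2μ) = 0.173012 / (2 × 0.037) = 2.34 Myr.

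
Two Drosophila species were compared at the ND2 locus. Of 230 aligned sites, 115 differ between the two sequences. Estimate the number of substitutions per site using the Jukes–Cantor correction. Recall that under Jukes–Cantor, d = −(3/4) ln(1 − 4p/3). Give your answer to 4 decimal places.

p = 115/230 = 0.5.
d = −(3/4) ln(1 − 4p/3) = −0.75 ln(1 − 0.666667) = −0.75 ln(0.333333)
  = −0.75 × (-1.098613) = 0.823960 substitutions/site.

0.8240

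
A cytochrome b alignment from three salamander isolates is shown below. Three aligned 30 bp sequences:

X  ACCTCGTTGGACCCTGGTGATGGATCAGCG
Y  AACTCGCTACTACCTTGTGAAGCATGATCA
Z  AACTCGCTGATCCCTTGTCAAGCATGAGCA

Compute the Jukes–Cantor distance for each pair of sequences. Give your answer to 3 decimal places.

X–Y: 12/30 sites differ → p = 0.4, d = −0.75 ln(1 − 0.533333) = 0.571605 ≈ 0.572.
X–Z: 10/30 sites differ → p ≈ 0.333333, d = −0.75 ln(1 − 0.444444) = 0.440839 ≈ 0.441.
Y–Z: 5/30 sites differ → p ≈ 0.166667, d = −0.75 ln(1 − 0.222223) = 0.188487 ≈ 0.188.

d(X,Y) = 0.572, d(X,Z) = 0.441, d(Y,Z) = 0.188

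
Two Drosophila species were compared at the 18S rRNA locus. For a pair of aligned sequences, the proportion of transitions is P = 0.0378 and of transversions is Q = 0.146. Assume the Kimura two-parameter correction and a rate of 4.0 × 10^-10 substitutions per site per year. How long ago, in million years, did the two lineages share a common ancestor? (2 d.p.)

264.48

Under the Kimura two-parameter model, d = −½ ln(1 − 2P − Q) − ¼ ln(1 − 2Q).
1 − 2P − Q = 0.7784, giving −½ ln(0.7784) = 0.125257.
1 − 2Q = 0.708, giving −¼ ln(0.708) = 0.086328.
d = 0.125257 + 0.086328 = 0.211585.
Under a molecular clock d = 2μt, so t = d/(2μ) = 0.211585 / (2 × 4.0 × 10^-10) = 264.48 million years.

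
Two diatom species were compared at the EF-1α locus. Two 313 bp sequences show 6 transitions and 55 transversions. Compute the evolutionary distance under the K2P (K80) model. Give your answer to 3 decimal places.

P = 6/313 ≈ 0.019169 and Q = 55/313 ≈ 0.175719.
Under the Kimura two-parameter model, d = −½ ln(1 − 2P − Q) − ¼ ln(1 − 2Q).
1 − 2P − Q = 0.785943, giving −½ ln(0.785943) = 0.120436.
1 − 2Q = 0.648562, giving −¼ ln(0.648562) = 0.108249.
d = 0.120436 + 0.108249 = 0.228685.

0.229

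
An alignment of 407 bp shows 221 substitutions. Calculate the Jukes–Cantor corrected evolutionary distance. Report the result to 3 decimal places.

0.966

p = 221/407 ≈ 0.542998.
d = −(3/4) ln(1 − 4p/3) = −0.75 ln(1 − 0.723997) = −0.75 ln(0.276003)
  = −0.75 × (-1.287344) = 0.965508 substitutions/site.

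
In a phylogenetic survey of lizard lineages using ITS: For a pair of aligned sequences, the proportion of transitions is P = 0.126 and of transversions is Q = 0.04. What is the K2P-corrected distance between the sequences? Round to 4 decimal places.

Under the Kimura two-parameter model, d = −½ ln(1 − 2P − Q) − ¼ ln(1 − 2Q).
1 − 2P − Q = 0.708, giving −½ ln(0.708) = 0.172656.
1 − 2Q = 0.92, giving −¼ ln(0.92) = 0.020845.
d = 0.172656 + 0.020845 = 0.193501.

0.1935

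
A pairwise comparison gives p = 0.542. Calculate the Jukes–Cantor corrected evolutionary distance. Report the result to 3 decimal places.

d = −(3/4) ln(1 − 4p/3) = −0.75 ln(1 − 0.722667) = −0.75 ln(0.277333)
  = −0.75 × (-1.282536) = 0.961902 substitutions/site.

0.962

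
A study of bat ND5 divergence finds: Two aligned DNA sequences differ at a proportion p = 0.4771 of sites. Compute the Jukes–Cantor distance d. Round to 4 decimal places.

0.7582

d = −(3/4) ln(1 − 4p/3) = −0.75 ln(1 − 0.636133) = −0.75 ln(0.363867)
  = −0.75 × (-1.010967) = 0.758225 substitutions/site.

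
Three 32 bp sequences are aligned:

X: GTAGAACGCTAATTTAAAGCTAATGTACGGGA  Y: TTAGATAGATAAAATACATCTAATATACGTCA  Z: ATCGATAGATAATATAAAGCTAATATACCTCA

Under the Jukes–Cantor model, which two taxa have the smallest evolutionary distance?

Y and Z

X–Y: 11/32 differ, p = 0.344, d = 0.460.
X–Z: 10/32 differ, p = 0.313, d = 0.404.
Y–Z: 6/32 differ, p = 0.188, d = 0.216.
The smallest distance is between Y and Z.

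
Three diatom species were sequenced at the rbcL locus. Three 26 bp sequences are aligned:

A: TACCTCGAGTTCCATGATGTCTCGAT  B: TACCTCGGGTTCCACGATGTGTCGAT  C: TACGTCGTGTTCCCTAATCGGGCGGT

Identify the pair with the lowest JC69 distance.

A and B

A–B: 3/26 differ, p = 0.115, d = 0.125.
A–C: 9/26 differ, p = 0.346, d = 0.464.
B–C: 9/26 differ, p = 0.346, d = 0.464.
The smallest distance is between A and B.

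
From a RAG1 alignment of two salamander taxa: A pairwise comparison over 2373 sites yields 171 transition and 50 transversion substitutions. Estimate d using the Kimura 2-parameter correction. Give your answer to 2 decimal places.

0.10

P = 171/2373 ≈ 0.072061 and Q = 50/2373 ≈ 0.02107.
Under the Kimura two-parameter model, d = −½ ln(1 − 2P − Q) − ¼ ln(1 − 2Q).
1 − 2P − Q = 0.834808, giving −½ ln(0.834808) = 0.090277.
1 − 2Q = 0.95786, giving −¼ ln(0.95786) = 0.010763.
d = 0.090277 + 0.010763 = 0.101040.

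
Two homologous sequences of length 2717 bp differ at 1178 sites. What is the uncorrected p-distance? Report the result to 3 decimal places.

0.434

p = 1178/2717 = 0.433566… ≈ 0.434 (to 3 d.p.).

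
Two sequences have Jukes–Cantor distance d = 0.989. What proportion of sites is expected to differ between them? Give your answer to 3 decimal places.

0.549

p = (3/4)(1 − e^(−4d/3)) = 0.75 × (1 − e^(-1.318667)) = 0.75 × (1 − 0.267492) = 0.549381.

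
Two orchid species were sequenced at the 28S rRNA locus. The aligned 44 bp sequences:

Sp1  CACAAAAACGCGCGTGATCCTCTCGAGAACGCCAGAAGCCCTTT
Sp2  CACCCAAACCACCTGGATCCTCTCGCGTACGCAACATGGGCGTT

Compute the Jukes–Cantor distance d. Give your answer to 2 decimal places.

The sequences differ at 15 of 44 sites, so p = 15/44 ≈ 0.340909.
d = −(3/4) ln(1 − 4p/3) = −0.75 ln(1 − 0.454545) = −0.75 ln(0.545455)
  = −0.75 × (-0.606135) = 0.454601 substitutions/site.

0.45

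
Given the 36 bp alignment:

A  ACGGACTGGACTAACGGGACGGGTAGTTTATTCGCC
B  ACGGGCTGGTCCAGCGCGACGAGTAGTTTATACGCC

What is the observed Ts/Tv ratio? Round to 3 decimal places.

1.333

Transitions are A↔G and C↔T; transversions are all other mismatches.
Transitions: 4. Transversions: 3.
R = 4/3 = 1.333333… ≈ 1.333 (to 3 d.p.).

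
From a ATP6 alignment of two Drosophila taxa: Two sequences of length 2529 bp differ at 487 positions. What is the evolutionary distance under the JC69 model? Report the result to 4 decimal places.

p = 487/2529 ≈ 0.192566.
d = −(3/4) ln(1 − 4p/3) = −0.75 ln(1 − 0.256755) = −0.75 ln(0.743245)
  = −0.75 × (-0.296730) = 0.222548 substitutions/site.

0.2225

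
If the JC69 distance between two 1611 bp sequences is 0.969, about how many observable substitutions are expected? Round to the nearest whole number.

876

Invert JC69: p = (3/4)(1 − e^(−4d/3)) = 0.75 × (1 − e^(-1.292)) = 0.75 × (1 − 0.274721) = 0.543959.
Expected differing sites = pL ≈ 0.543959 × 1611 = 876.317949 ≈ 876.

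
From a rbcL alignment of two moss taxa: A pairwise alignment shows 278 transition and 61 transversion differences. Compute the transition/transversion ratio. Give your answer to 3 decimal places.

4.557

R = 278/61 = 4.557377… ≈ 4.557 (to 3 d.p.).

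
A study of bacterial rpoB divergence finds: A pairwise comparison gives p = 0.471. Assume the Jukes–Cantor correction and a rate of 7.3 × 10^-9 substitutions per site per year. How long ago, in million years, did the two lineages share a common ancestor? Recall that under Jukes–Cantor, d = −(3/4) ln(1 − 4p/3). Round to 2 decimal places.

d = −(3/4) ln(1 − 4p/3) = −0.75 ln(1 − 0.628) = −0.75 ln(0.372)
  = −0.75 × (-0.988861) = 0.741646 substitutions/site.
Under a molecular clock d = 2μt, so t = d/(2μ) = 0.741646 / (2 × 7.3 × 10^-9) = 50.80 million years.

50.80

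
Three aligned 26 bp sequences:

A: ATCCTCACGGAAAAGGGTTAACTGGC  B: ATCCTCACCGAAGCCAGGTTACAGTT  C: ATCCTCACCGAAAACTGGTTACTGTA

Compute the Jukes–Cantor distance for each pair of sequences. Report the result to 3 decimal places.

A–B: 10/26 sites differ → p ≈ 0.384615, d = −0.75 ln(1 − 0.51282) = 0.539341 ≈ 0.539.
A–C: 7/26 sites differ → p ≈ 0.269231, d = −0.75 ln(1 − 0.358975) = 0.333515 ≈ 0.334.
B–C: 5/26 sites differ → p ≈ 0.192308, d = −0.75 ln(1 − 0.256411) = 0.222200 ≈ 0.222.

d(A,B) = 0.539, d(A,C) = 0.334, d(B,C) = 0.222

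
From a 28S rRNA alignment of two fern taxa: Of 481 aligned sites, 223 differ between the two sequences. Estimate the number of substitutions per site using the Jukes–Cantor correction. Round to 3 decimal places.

0.722

p = 223/481 ≈ 0.463617.
d = −(3/4) ln(1 − 4p/3) = −0.75 ln(1 − 0.618156) = −0.75 ln(0.381844)
  = −0.75 × (-0.962743) = 0.722057 substitutions/site.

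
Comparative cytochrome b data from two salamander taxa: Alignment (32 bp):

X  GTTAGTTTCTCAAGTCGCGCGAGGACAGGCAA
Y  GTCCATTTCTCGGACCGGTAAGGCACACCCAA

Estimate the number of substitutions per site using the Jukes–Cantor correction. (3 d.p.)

The sequences differ at 15 of 32 sites, so p = 15/32 = 0.46875.
d = −(3/4) ln(1 − 4p/3) = −0.75 ln(1 − 0.625) = −0.75 ln(0.375)
  = −0.75 × (-0.980829) = 0.735622 substitutions/site.

0.736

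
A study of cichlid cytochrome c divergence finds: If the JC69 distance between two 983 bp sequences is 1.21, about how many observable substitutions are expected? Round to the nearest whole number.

590

Invert JC69: p = (3/4)(1 − e^(−4d/3)) = 0.75 × (1 − e^(-1.613333)) = 0.75 × (1 − 0.199222) = 0.600584.
Expected differing sites = pL ≈ 0.600584 × 983 = 590.374072 ≈ 590.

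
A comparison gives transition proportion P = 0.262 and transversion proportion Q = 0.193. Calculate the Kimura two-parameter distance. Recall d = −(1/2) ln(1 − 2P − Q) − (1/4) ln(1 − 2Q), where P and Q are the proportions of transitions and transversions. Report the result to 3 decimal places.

Under the Kimura two-parameter model, d = −½ ln(1 − 2P − Q) − ¼ ln(1 − 2Q).
1 − 2P − Q = 0.283, giving −½ ln(0.283) = 0.631154.
1 − 2Q = 0.614, giving −¼ ln(0.614) = 0.121940.
d = 0.631154 + 0.121940 = 0.753094.

0.753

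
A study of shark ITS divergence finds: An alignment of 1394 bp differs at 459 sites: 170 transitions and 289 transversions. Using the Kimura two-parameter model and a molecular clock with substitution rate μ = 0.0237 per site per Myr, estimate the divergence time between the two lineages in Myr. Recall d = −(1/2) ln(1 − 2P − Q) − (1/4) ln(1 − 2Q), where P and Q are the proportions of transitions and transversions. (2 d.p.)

9.15

P = 170/1394 ≈ 0.121951 and Q = 289/1394 ≈ 0.207317.
Under the Kimura two-parameter model, d = −½ ln(1 − 2P − Q) − ¼ ln(1 − 2Q).
1 − 2P − Q = 0.548781, giving −½ ln(0.548781) = 0.300028.
1 − 2Q = 0.585366, giving −¼ ln(0.585366) = 0.133879.
d = 0.300028 + 0.133879 = 0.433907.
Under a molecular clock d = 2μt, so t = d/(2μ) = 0.433907 / (2 × 0.0237) = 9.15 Myr.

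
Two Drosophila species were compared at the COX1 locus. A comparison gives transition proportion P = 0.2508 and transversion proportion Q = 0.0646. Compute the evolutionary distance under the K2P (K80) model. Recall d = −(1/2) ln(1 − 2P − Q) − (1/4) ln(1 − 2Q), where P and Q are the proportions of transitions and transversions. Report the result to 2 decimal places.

Under the Kimura two-parameter model, d = −½ ln(1 − 2P − Q) − ¼ ln(1 − 2Q).
1 − 2P − Q = 0.4338, giving −½ ln(0.4338) = 0.417586.
1 − 2Q = 0.8708, giving −¼ ln(0.8708) = 0.034586.
d = 0.417586 + 0.034586 = 0.452172.

0.45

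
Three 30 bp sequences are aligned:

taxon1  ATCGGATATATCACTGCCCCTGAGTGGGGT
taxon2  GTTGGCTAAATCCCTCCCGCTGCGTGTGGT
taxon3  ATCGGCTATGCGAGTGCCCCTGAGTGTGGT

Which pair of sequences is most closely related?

taxon1 and taxon3

taxon1–taxon2: 9/30 differ, p = 0.300, d = 0.383.
taxon1–taxon3: 6/30 differ, p = 0.200, d = 0.233.
taxon2–taxon3: 11/30 differ, p = 0.367, d = 0.503.
The smallest distance is between taxon1 and taxon3.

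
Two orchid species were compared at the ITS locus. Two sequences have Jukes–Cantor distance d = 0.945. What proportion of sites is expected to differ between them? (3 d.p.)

0.537

p = (3/4)(1 − e^(−4d/3)) = 0.75 × (1 − e^(-1.26)) = 0.75 × (1 − 0.283654) = 0.537260.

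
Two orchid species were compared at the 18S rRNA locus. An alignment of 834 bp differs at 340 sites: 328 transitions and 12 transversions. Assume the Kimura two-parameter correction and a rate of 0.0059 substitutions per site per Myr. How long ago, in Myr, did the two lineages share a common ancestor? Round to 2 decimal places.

P = 328/834 ≈ 0.393285 and Q = 12/834 ≈ 0.014388.
Under the Kimura two-parameter model, d = −½ ln(1 − 2P − Q) − ¼ ln(1 − 2Q).
1 − 2P − Q = 0.199042, giving −½ ln(0.199042) = 0.807120.
1 − 2Q = 0.971224, giving −¼ ln(0.971224) = 0.007300.
d = 0.807120 + 0.007300 = 0.814420.
Under a molecular clock d = 2μt, so t = d/(2μ) = 0.814420 / (2 × 0.0059) = 69.02 Myr.

69.02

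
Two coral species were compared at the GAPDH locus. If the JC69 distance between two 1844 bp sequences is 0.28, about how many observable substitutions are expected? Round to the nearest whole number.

431

Invert JC69: p = (3/4)(1 − e^(−4d/3)) = 0.75 × (1 − e^(-0.373333)) = 0.75 × (1 − 0.688436) = 0.233673.
Expected differing sites = pL ≈ 0.233673 × 1844 = 430.893012 ≈ 431.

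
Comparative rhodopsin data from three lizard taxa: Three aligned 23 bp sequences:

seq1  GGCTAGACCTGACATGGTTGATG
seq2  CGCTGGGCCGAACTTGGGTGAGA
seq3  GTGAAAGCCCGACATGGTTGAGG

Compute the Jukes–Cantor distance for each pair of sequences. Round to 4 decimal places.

d(seq1,seq2) = 0.5532, d(seq1,seq3) = 0.3904, d(seq2,seq3) = 0.7614

seq1–seq2: 9/23 sites differ → p ≈ 0.391304, d = −0.75 ln(1 − 0.521739) = 0.553199 ≈ 0.5532.
seq1–seq3: 7/23 sites differ → p ≈ 0.304348, d = −0.75 ln(1 − 0.405797) = 0.390401 ≈ 0.3904.
seq2–seq3: 11/23 sites differ → p ≈ 0.478261, d = −0.75 ln(1 − 0.637681) = 0.761423 ≈ 0.7614.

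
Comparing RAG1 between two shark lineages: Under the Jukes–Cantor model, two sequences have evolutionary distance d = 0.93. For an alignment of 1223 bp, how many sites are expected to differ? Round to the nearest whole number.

Invert JC69: p = (3/4)(1 − e^(−4d/3)) = 0.75 × (1 − e^(-1.24)) = 0.75 × (1 − 0.289384) = 0.532962.
Expected differing sites = pL ≈ 0.532962 × 1223 = 651.812526 ≈ 652.

652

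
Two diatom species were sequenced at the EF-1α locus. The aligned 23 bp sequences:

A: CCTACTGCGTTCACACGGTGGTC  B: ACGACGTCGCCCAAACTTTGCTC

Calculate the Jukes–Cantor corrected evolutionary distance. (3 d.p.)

0.650

The sequences differ at 10 of 23 sites (1, 3, 6, 7, 10, 11, 14, 17, 18, 21), so p = 10/23 ≈ 0.434783.
d = −(3/4) ln(1 − 4p/3) = −0.75 ln(1 − 0.579711) = −0.75 ln(0.420289)
  = −0.75 × (-0.866813) = 0.650110 substitutions/site.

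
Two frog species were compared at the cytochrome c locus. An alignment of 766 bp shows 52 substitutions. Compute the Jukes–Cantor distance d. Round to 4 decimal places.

p = 52/766 ≈ 0.067885.
d = −(3/4) ln(1 − 4p/3) = −0.75 ln(1 − 0.090513) = −0.75 ln(0.909487)
  = −0.75 × (-0.094875) = 0.071156 substitutions/site.

0.0712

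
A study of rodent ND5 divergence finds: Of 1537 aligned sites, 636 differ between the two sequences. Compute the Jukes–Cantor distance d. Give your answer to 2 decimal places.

0.60

p = 636/1537 ≈ 0.413793.
d = −(3/4) ln(1 − 4p/3) = −0.75 ln(1 − 0.551724) = −0.75 ln(0.448276)
  = −0.75 × (-0.802346) = 0.601760 substitutions/site.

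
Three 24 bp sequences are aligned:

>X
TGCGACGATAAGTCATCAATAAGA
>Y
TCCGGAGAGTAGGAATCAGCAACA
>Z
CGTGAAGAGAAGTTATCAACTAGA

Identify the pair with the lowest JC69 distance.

X and Z

X–Y: 10/24 differ, p = 0.417, d = 0.608.
X–Z: 7/24 differ, p = 0.292, d = 0.369.
Y–Z: 10/24 differ, p = 0.417, d = 0.608.
The smallest distance is between X and Z.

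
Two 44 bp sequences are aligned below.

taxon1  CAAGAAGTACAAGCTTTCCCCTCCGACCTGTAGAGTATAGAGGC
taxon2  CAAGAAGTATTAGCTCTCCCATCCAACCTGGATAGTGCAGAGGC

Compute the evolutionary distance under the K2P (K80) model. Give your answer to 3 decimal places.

0.242

Of 44 sites, 5 differences are transitions and 4 are transversions, so P = 5/44 ≈ 0.113636 and Q = 4/44 ≈ 0.090909.
Under the Kimura two-parameter model, d = −½ ln(1 − 2P − Q) − ¼ ln(1 − 2Q).
1 − 2P − Q = 0.681819, giving −½ ln(0.681819) = 0.191496.
1 − 2Q = 0.818182, giving −¼ ln(0.818182) = 0.050168.
d = 0.191496 + 0.050168 = 0.241664.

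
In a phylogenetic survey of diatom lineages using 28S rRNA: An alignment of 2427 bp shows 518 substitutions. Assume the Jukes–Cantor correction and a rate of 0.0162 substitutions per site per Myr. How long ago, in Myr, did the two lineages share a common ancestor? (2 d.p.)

7.75

p = 518/2427 ≈ 0.213432.
d = −(3/4) ln(1 − 4p/3) = −0.75 ln(1 − 0.284576) = −0.75 ln(0.715424)
  = −0.75 × (-0.334880) = 0.251160 substitutions/site.
Under a molecular clock d = 2μt, so t = d/(2μ) = 0.251160 / (2 × 0.0162) = 7.75 Myr.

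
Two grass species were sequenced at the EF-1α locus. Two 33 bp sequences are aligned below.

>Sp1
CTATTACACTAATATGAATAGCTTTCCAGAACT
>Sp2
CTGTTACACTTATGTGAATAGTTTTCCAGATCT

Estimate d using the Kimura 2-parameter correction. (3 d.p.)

Of 33 sites, 3 differences are transitions and 2 are transversions, so P = 3/33 ≈ 0.090909 and Q = 2/33 ≈ 0.060606.
Under the Kimura two-parameter model, d = −½ ln(1 − 2P − Q) − ¼ ln(1 − 2Q).
1 − 2P − Q = 0.757576, giving −½ ln(0.757576) = 0.138816.
1 − 2Q = 0.878788, giving −¼ ln(0.878788) = 0.032303.
d = 0.138816 + 0.032303 = 0.171119.

0.171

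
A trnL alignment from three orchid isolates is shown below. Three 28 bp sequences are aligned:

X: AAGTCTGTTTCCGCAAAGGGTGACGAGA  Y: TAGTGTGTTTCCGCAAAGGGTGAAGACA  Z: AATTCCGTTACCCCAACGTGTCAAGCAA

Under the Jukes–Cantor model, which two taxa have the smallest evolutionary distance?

X and Y

X–Y: 4/28 differ, p = 0.143, d = 0.158.
X–Z: 10/28 differ, p = 0.357, d = 0.485.
Y–Z: 11/28 differ, p = 0.393, d = 0.556.
The smallest distance is between X and Y.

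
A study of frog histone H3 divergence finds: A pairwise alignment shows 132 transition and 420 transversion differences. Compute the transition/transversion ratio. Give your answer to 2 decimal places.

0.31

R = 132/420 = 0.314285… ≈ 0.31 (to 2 d.p.).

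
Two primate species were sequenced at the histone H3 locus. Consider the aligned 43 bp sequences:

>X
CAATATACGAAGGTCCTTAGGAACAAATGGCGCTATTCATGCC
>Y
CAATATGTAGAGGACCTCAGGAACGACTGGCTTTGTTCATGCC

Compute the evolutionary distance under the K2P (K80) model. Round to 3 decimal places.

0.329

Of 43 sites, 8 differences are transitions and 3 are transversions, so P = 8/43 ≈ 0.186047 and Q = 3/43 ≈ 0.069767.
Under the Kimura two-parameter model, d = −½ ln(1 − 2P − Q) − ¼ ln(1 − 2Q).
1 − 2P − Q = 0.558139, giving −½ ln(0.558139) = 0.291574.
1 − 2Q = 0.860466, giving −¼ ln(0.860466) = 0.037570.
d = 0.291574 + 0.037570 = 0.329144.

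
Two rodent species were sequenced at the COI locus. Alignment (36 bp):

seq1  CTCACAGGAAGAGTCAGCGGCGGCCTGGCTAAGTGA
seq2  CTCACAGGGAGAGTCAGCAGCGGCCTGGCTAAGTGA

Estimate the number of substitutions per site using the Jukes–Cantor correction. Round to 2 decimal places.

The sequences differ at 2 of 36 sites (9, 19), so p = 2/36 ≈ 0.055556.
d = −(3/4) ln(1 − 4p/3) = −0.75 ln(1 − 0.074075) = −0.75 ln(0.925925)
  = −0.75 × (-0.076962) = 0.057722 substitutions/site.

0.06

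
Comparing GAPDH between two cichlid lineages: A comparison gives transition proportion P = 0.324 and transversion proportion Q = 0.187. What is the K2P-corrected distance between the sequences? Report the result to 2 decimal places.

1.02

Under the Kimura two-parameter model, d = −½ ln(1 − 2P − Q) − ¼ ln(1 − 2Q).
1 − 2P − Q = 0.165, giving −½ ln(0.165) = 0.900905.
1 − 2Q = 0.626, giving −¼ ln(0.626) = 0.117101.
d = 0.900905 + 0.117101 = 1.018006.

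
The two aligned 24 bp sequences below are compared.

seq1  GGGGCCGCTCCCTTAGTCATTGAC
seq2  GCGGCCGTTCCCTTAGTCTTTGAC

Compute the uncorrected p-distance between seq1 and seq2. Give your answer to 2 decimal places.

The sequences differ at 3 of 24 positions (sites 2, 8, 19).
p = 3/24 = 0.125 ≈ 0.13 (to 2 d.p.).

0.13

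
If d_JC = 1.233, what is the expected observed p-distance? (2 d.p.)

0.61

p = (3/4)(1 − e^(−4d/3)) = 0.75 × (1 − e^(-1.644)) = 0.75 × (1 − 0.193206) = 0.605096.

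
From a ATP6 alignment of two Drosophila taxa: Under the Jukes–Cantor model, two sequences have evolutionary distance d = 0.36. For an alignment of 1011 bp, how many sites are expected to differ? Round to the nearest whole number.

289

Invert JC69: p = (3/4)(1 − e^(−4d/3)) = 0.75 × (1 − e^(-0.48)) = 0.75 × (1 − 0.618783) = 0.285913.
Expected differing sites = pL ≈ 0.285913 × 1011 = 289.058043 ≈ 289.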